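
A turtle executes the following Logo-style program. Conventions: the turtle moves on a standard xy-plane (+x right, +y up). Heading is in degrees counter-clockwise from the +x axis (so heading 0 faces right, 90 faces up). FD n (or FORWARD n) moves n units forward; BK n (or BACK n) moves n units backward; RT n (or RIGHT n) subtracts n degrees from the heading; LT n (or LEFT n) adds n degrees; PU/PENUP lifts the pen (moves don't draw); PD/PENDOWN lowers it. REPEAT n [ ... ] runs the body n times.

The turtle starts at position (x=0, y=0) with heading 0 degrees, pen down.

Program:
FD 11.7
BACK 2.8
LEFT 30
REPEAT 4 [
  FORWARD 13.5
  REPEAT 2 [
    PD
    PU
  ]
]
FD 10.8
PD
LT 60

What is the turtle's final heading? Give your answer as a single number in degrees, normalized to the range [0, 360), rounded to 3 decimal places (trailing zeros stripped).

Executing turtle program step by step:
Start: pos=(0,0), heading=0, pen down
FD 11.7: (0,0) -> (11.7,0) [heading=0, draw]
BK 2.8: (11.7,0) -> (8.9,0) [heading=0, draw]
LT 30: heading 0 -> 30
REPEAT 4 [
  -- iteration 1/4 --
  FD 13.5: (8.9,0) -> (20.591,6.75) [heading=30, draw]
  REPEAT 2 [
    -- iteration 1/2 --
    PD: pen down
    PU: pen up
    -- iteration 2/2 --
    PD: pen down
    PU: pen up
  ]
  -- iteration 2/4 --
  FD 13.5: (20.591,6.75) -> (32.283,13.5) [heading=30, move]
  REPEAT 2 [
    -- iteration 1/2 --
    PD: pen down
    PU: pen up
    -- iteration 2/2 --
    PD: pen down
    PU: pen up
  ]
  -- iteration 3/4 --
  FD 13.5: (32.283,13.5) -> (43.974,20.25) [heading=30, move]
  REPEAT 2 [
    -- iteration 1/2 --
    PD: pen down
    PU: pen up
    -- iteration 2/2 --
    PD: pen down
    PU: pen up
  ]
  -- iteration 4/4 --
  FD 13.5: (43.974,20.25) -> (55.665,27) [heading=30, move]
  REPEAT 2 [
    -- iteration 1/2 --
    PD: pen down
    PU: pen up
    -- iteration 2/2 --
    PD: pen down
    PU: pen up
  ]
]
FD 10.8: (55.665,27) -> (65.018,32.4) [heading=30, move]
PD: pen down
LT 60: heading 30 -> 90
Final: pos=(65.018,32.4), heading=90, 3 segment(s) drawn

Answer: 90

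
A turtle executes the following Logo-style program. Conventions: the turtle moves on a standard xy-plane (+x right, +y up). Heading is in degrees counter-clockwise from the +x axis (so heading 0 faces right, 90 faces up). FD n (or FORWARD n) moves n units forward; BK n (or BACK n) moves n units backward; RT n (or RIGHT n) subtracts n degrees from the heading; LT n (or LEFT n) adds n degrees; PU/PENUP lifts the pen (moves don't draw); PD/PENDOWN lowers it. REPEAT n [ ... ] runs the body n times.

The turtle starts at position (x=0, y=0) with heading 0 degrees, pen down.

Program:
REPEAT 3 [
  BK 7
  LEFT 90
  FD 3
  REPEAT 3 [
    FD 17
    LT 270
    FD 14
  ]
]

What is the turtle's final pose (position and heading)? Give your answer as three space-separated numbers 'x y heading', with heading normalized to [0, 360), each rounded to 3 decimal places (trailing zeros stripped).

Executing turtle program step by step:
Start: pos=(0,0), heading=0, pen down
REPEAT 3 [
  -- iteration 1/3 --
  BK 7: (0,0) -> (-7,0) [heading=0, draw]
  LT 90: heading 0 -> 90
  FD 3: (-7,0) -> (-7,3) [heading=90, draw]
  REPEAT 3 [
    -- iteration 1/3 --
    FD 17: (-7,3) -> (-7,20) [heading=90, draw]
    LT 270: heading 90 -> 0
    FD 14: (-7,20) -> (7,20) [heading=0, draw]
    -- iteration 2/3 --
    FD 17: (7,20) -> (24,20) [heading=0, draw]
    LT 270: heading 0 -> 270
    FD 14: (24,20) -> (24,6) [heading=270, draw]
    -- iteration 3/3 --
    FD 17: (24,6) -> (24,-11) [heading=270, draw]
    LT 270: heading 270 -> 180
    FD 14: (24,-11) -> (10,-11) [heading=180, draw]
  ]
  -- iteration 2/3 --
  BK 7: (10,-11) -> (17,-11) [heading=180, draw]
  LT 90: heading 180 -> 270
  FD 3: (17,-11) -> (17,-14) [heading=270, draw]
  REPEAT 3 [
    -- iteration 1/3 --
    FD 17: (17,-14) -> (17,-31) [heading=270, draw]
    LT 270: heading 270 -> 180
    FD 14: (17,-31) -> (3,-31) [heading=180, draw]
    -- iteration 2/3 --
    FD 17: (3,-31) -> (-14,-31) [heading=180, draw]
    LT 270: heading 180 -> 90
    FD 14: (-14,-31) -> (-14,-17) [heading=90, draw]
    -- iteration 3/3 --
    FD 17: (-14,-17) -> (-14,0) [heading=90, draw]
    LT 270: heading 90 -> 0
    FD 14: (-14,0) -> (0,0) [heading=0, draw]
  ]
  -- iteration 3/3 --
  BK 7: (0,0) -> (-7,0) [heading=0, draw]
  LT 90: heading 0 -> 90
  FD 3: (-7,0) -> (-7,3) [heading=90, draw]
  REPEAT 3 [
    -- iteration 1/3 --
    FD 17: (-7,3) -> (-7,20) [heading=90, draw]
    LT 270: heading 90 -> 0
    FD 14: (-7,20) -> (7,20) [heading=0, draw]
    -- iteration 2/3 --
    FD 17: (7,20) -> (24,20) [heading=0, draw]
    LT 270: heading 0 -> 270
    FD 14: (24,20) -> (24,6) [heading=270, draw]
    -- iteration 3/3 --
    FD 17: (24,6) -> (24,-11) [heading=270, draw]
    LT 270: heading 270 -> 180
    FD 14: (24,-11) -> (10,-11) [heading=180, draw]
  ]
]
Final: pos=(10,-11), heading=180, 24 segment(s) drawn

Answer: 10 -11 180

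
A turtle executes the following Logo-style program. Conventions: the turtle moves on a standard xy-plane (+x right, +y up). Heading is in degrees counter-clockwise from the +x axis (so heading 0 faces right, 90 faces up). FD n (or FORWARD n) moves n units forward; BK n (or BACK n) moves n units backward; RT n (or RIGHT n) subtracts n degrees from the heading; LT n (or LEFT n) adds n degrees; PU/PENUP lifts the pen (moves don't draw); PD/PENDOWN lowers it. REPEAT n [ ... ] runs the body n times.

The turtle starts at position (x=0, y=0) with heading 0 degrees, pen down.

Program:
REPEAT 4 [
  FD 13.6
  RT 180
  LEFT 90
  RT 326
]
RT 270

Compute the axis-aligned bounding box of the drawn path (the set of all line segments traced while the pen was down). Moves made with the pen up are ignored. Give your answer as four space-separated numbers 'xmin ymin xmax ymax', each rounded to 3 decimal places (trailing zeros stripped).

Executing turtle program step by step:
Start: pos=(0,0), heading=0, pen down
REPEAT 4 [
  -- iteration 1/4 --
  FD 13.6: (0,0) -> (13.6,0) [heading=0, draw]
  RT 180: heading 0 -> 180
  LT 90: heading 180 -> 270
  RT 326: heading 270 -> 304
  -- iteration 2/4 --
  FD 13.6: (13.6,0) -> (21.205,-11.275) [heading=304, draw]
  RT 180: heading 304 -> 124
  LT 90: heading 124 -> 214
  RT 326: heading 214 -> 248
  -- iteration 3/4 --
  FD 13.6: (21.205,-11.275) -> (16.11,-23.885) [heading=248, draw]
  RT 180: heading 248 -> 68
  LT 90: heading 68 -> 158
  RT 326: heading 158 -> 192
  -- iteration 4/4 --
  FD 13.6: (16.11,-23.885) -> (2.808,-26.712) [heading=192, draw]
  RT 180: heading 192 -> 12
  LT 90: heading 12 -> 102
  RT 326: heading 102 -> 136
]
RT 270: heading 136 -> 226
Final: pos=(2.808,-26.712), heading=226, 4 segment(s) drawn

Segment endpoints: x in {0, 2.808, 13.6, 16.11, 21.205}, y in {-26.712, -23.885, -11.275, 0}
xmin=0, ymin=-26.712, xmax=21.205, ymax=0

Answer: 0 -26.712 21.205 0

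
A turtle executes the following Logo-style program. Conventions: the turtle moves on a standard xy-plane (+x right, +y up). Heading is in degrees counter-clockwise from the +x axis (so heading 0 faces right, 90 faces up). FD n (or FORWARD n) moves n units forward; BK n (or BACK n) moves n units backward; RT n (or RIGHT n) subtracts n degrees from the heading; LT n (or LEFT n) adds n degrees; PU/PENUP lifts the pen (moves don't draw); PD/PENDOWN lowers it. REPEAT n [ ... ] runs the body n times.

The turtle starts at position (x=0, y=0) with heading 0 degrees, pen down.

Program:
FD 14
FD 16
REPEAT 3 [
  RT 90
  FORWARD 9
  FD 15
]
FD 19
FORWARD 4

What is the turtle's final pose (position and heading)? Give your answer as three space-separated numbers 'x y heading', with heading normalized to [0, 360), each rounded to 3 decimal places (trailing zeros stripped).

Answer: 6 23 90

Derivation:
Executing turtle program step by step:
Start: pos=(0,0), heading=0, pen down
FD 14: (0,0) -> (14,0) [heading=0, draw]
FD 16: (14,0) -> (30,0) [heading=0, draw]
REPEAT 3 [
  -- iteration 1/3 --
  RT 90: heading 0 -> 270
  FD 9: (30,0) -> (30,-9) [heading=270, draw]
  FD 15: (30,-9) -> (30,-24) [heading=270, draw]
  -- iteration 2/3 --
  RT 90: heading 270 -> 180
  FD 9: (30,-24) -> (21,-24) [heading=180, draw]
  FD 15: (21,-24) -> (6,-24) [heading=180, draw]
  -- iteration 3/3 --
  RT 90: heading 180 -> 90
  FD 9: (6,-24) -> (6,-15) [heading=90, draw]
  FD 15: (6,-15) -> (6,0) [heading=90, draw]
]
FD 19: (6,0) -> (6,19) [heading=90, draw]
FD 4: (6,19) -> (6,23) [heading=90, draw]
Final: pos=(6,23), heading=90, 10 segment(s) drawn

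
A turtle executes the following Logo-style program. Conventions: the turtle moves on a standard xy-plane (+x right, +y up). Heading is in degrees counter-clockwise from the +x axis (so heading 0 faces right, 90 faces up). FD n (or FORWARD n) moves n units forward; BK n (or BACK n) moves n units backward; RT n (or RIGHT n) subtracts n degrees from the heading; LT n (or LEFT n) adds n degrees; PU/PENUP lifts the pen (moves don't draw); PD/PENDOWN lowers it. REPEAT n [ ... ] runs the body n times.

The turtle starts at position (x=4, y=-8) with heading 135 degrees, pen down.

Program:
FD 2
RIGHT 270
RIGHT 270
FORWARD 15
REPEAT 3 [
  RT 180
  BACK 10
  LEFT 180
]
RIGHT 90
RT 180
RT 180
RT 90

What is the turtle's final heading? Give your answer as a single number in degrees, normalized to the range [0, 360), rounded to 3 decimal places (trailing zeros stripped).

Answer: 135

Derivation:
Executing turtle program step by step:
Start: pos=(4,-8), heading=135, pen down
FD 2: (4,-8) -> (2.586,-6.586) [heading=135, draw]
RT 270: heading 135 -> 225
RT 270: heading 225 -> 315
FD 15: (2.586,-6.586) -> (13.192,-17.192) [heading=315, draw]
REPEAT 3 [
  -- iteration 1/3 --
  RT 180: heading 315 -> 135
  BK 10: (13.192,-17.192) -> (20.263,-24.263) [heading=135, draw]
  LT 180: heading 135 -> 315
  -- iteration 2/3 --
  RT 180: heading 315 -> 135
  BK 10: (20.263,-24.263) -> (27.335,-31.335) [heading=135, draw]
  LT 180: heading 135 -> 315
  -- iteration 3/3 --
  RT 180: heading 315 -> 135
  BK 10: (27.335,-31.335) -> (34.406,-38.406) [heading=135, draw]
  LT 180: heading 135 -> 315
]
RT 90: heading 315 -> 225
RT 180: heading 225 -> 45
RT 180: heading 45 -> 225
RT 90: heading 225 -> 135
Final: pos=(34.406,-38.406), heading=135, 5 segment(s) drawn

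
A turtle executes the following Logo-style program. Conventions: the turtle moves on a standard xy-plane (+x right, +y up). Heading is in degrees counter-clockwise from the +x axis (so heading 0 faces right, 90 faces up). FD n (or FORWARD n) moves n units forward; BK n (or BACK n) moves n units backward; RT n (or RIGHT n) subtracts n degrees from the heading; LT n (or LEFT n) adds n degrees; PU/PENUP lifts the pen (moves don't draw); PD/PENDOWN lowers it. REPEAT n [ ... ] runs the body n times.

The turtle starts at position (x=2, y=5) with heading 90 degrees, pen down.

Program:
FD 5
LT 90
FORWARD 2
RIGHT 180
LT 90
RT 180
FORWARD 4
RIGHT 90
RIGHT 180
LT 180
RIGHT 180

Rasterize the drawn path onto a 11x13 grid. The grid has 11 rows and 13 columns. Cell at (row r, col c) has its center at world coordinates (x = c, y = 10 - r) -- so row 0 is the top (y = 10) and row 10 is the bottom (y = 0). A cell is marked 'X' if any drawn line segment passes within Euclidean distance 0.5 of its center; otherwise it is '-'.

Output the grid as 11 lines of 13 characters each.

Answer: XXX----------
X-X----------
X-X----------
X-X----------
X-X----------
--X----------
-------------
-------------
-------------
-------------
-------------

Derivation:
Segment 0: (2,5) -> (2,10)
Segment 1: (2,10) -> (0,10)
Segment 2: (0,10) -> (0,6)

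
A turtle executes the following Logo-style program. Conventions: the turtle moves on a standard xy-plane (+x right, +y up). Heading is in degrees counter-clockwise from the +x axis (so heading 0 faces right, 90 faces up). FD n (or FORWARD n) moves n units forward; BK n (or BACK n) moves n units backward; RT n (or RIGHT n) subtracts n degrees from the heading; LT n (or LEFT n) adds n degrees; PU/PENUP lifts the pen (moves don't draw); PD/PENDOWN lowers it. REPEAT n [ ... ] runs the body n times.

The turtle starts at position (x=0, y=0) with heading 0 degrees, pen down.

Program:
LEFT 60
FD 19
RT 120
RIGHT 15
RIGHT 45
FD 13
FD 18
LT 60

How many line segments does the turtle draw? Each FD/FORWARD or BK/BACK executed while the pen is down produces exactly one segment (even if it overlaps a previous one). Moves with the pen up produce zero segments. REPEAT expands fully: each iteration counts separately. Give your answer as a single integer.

Answer: 3

Derivation:
Executing turtle program step by step:
Start: pos=(0,0), heading=0, pen down
LT 60: heading 0 -> 60
FD 19: (0,0) -> (9.5,16.454) [heading=60, draw]
RT 120: heading 60 -> 300
RT 15: heading 300 -> 285
RT 45: heading 285 -> 240
FD 13: (9.5,16.454) -> (3,5.196) [heading=240, draw]
FD 18: (3,5.196) -> (-6,-10.392) [heading=240, draw]
LT 60: heading 240 -> 300
Final: pos=(-6,-10.392), heading=300, 3 segment(s) drawn
Segments drawn: 3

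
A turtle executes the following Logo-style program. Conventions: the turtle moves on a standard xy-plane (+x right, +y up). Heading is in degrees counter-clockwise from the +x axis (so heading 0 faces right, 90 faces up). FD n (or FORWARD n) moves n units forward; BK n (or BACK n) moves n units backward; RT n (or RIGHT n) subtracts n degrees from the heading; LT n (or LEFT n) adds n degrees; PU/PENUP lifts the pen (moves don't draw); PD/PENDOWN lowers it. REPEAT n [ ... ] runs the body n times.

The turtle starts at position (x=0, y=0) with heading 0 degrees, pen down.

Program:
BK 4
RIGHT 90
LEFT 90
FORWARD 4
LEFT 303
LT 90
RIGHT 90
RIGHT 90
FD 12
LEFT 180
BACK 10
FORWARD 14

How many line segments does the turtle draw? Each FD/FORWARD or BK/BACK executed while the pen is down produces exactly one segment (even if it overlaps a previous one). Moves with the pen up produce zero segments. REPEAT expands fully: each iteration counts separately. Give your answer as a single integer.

Answer: 5

Derivation:
Executing turtle program step by step:
Start: pos=(0,0), heading=0, pen down
BK 4: (0,0) -> (-4,0) [heading=0, draw]
RT 90: heading 0 -> 270
LT 90: heading 270 -> 0
FD 4: (-4,0) -> (0,0) [heading=0, draw]
LT 303: heading 0 -> 303
LT 90: heading 303 -> 33
RT 90: heading 33 -> 303
RT 90: heading 303 -> 213
FD 12: (0,0) -> (-10.064,-6.536) [heading=213, draw]
LT 180: heading 213 -> 33
BK 10: (-10.064,-6.536) -> (-18.451,-11.982) [heading=33, draw]
FD 14: (-18.451,-11.982) -> (-6.709,-4.357) [heading=33, draw]
Final: pos=(-6.709,-4.357), heading=33, 5 segment(s) drawn
Segments drawn: 5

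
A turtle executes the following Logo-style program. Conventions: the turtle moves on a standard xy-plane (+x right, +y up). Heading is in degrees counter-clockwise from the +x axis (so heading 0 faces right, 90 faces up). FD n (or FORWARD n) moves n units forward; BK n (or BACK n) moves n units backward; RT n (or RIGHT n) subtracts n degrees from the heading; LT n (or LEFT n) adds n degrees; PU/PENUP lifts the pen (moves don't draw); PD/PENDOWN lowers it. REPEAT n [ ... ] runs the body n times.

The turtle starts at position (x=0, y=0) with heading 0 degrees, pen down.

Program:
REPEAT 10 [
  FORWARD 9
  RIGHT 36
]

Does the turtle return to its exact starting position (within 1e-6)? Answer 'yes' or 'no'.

Answer: yes

Derivation:
Executing turtle program step by step:
Start: pos=(0,0), heading=0, pen down
REPEAT 10 [
  -- iteration 1/10 --
  FD 9: (0,0) -> (9,0) [heading=0, draw]
  RT 36: heading 0 -> 324
  -- iteration 2/10 --
  FD 9: (9,0) -> (16.281,-5.29) [heading=324, draw]
  RT 36: heading 324 -> 288
  -- iteration 3/10 --
  FD 9: (16.281,-5.29) -> (19.062,-13.85) [heading=288, draw]
  RT 36: heading 288 -> 252
  -- iteration 4/10 --
  FD 9: (19.062,-13.85) -> (16.281,-22.409) [heading=252, draw]
  RT 36: heading 252 -> 216
  -- iteration 5/10 --
  FD 9: (16.281,-22.409) -> (9,-27.699) [heading=216, draw]
  RT 36: heading 216 -> 180
  -- iteration 6/10 --
  FD 9: (9,-27.699) -> (0,-27.699) [heading=180, draw]
  RT 36: heading 180 -> 144
  -- iteration 7/10 --
  FD 9: (0,-27.699) -> (-7.281,-22.409) [heading=144, draw]
  RT 36: heading 144 -> 108
  -- iteration 8/10 --
  FD 9: (-7.281,-22.409) -> (-10.062,-13.85) [heading=108, draw]
  RT 36: heading 108 -> 72
  -- iteration 9/10 --
  FD 9: (-10.062,-13.85) -> (-7.281,-5.29) [heading=72, draw]
  RT 36: heading 72 -> 36
  -- iteration 10/10 --
  FD 9: (-7.281,-5.29) -> (0,0) [heading=36, draw]
  RT 36: heading 36 -> 0
]
Final: pos=(0,0), heading=0, 10 segment(s) drawn

Start position: (0, 0)
Final position: (0, 0)
Distance = 0; < 1e-6 -> CLOSED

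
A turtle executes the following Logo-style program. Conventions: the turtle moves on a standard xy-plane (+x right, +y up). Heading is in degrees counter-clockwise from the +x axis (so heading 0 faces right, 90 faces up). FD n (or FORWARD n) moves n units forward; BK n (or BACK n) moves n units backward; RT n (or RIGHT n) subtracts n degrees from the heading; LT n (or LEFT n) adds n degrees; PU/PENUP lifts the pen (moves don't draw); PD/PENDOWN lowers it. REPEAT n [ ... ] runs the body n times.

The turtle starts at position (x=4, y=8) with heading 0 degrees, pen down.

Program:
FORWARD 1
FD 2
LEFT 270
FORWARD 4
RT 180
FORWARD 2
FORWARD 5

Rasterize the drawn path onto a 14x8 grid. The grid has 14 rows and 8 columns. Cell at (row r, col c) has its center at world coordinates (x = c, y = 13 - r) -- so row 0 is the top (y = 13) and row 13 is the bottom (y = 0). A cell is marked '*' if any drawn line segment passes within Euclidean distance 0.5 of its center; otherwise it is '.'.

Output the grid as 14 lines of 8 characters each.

Answer: ........
........
.......*
.......*
.......*
....****
.......*
.......*
.......*
.......*
........
........
........
........

Derivation:
Segment 0: (4,8) -> (5,8)
Segment 1: (5,8) -> (7,8)
Segment 2: (7,8) -> (7,4)
Segment 3: (7,4) -> (7,6)
Segment 4: (7,6) -> (7,11)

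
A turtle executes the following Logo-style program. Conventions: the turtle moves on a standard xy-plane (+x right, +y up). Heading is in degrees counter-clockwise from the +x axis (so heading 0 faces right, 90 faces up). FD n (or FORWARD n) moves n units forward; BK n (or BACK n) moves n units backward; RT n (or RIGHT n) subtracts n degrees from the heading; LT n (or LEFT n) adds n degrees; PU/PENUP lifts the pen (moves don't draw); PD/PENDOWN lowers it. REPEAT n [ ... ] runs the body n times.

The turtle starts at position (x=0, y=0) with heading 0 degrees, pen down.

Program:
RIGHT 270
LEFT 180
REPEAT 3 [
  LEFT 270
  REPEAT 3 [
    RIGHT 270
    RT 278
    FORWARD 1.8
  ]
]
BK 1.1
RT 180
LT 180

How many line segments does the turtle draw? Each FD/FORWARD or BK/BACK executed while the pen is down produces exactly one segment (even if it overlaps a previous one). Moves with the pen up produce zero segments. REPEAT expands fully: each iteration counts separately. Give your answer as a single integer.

Answer: 10

Derivation:
Executing turtle program step by step:
Start: pos=(0,0), heading=0, pen down
RT 270: heading 0 -> 90
LT 180: heading 90 -> 270
REPEAT 3 [
  -- iteration 1/3 --
  LT 270: heading 270 -> 180
  REPEAT 3 [
    -- iteration 1/3 --
    RT 270: heading 180 -> 270
    RT 278: heading 270 -> 352
    FD 1.8: (0,0) -> (1.782,-0.251) [heading=352, draw]
    -- iteration 2/3 --
    RT 270: heading 352 -> 82
    RT 278: heading 82 -> 164
    FD 1.8: (1.782,-0.251) -> (0.052,0.246) [heading=164, draw]
    -- iteration 3/3 --
    RT 270: heading 164 -> 254
    RT 278: heading 254 -> 336
    FD 1.8: (0.052,0.246) -> (1.697,-0.486) [heading=336, draw]
  ]
  -- iteration 2/3 --
  LT 270: heading 336 -> 246
  REPEAT 3 [
    -- iteration 1/3 --
    RT 270: heading 246 -> 336
    RT 278: heading 336 -> 58
    FD 1.8: (1.697,-0.486) -> (2.65,1.04) [heading=58, draw]
    -- iteration 2/3 --
    RT 270: heading 58 -> 148
    RT 278: heading 148 -> 230
    FD 1.8: (2.65,1.04) -> (1.493,-0.339) [heading=230, draw]
    -- iteration 3/3 --
    RT 270: heading 230 -> 320
    RT 278: heading 320 -> 42
    FD 1.8: (1.493,-0.339) -> (2.831,0.866) [heading=42, draw]
  ]
  -- iteration 3/3 --
  LT 270: heading 42 -> 312
  REPEAT 3 [
    -- iteration 1/3 --
    RT 270: heading 312 -> 42
    RT 278: heading 42 -> 124
    FD 1.8: (2.831,0.866) -> (1.825,2.358) [heading=124, draw]
    -- iteration 2/3 --
    RT 270: heading 124 -> 214
    RT 278: heading 214 -> 296
    FD 1.8: (1.825,2.358) -> (2.614,0.74) [heading=296, draw]
    -- iteration 3/3 --
    RT 270: heading 296 -> 26
    RT 278: heading 26 -> 108
    FD 1.8: (2.614,0.74) -> (2.057,2.452) [heading=108, draw]
  ]
]
BK 1.1: (2.057,2.452) -> (2.397,1.406) [heading=108, draw]
RT 180: heading 108 -> 288
LT 180: heading 288 -> 108
Final: pos=(2.397,1.406), heading=108, 10 segment(s) drawn
Segments drawn: 10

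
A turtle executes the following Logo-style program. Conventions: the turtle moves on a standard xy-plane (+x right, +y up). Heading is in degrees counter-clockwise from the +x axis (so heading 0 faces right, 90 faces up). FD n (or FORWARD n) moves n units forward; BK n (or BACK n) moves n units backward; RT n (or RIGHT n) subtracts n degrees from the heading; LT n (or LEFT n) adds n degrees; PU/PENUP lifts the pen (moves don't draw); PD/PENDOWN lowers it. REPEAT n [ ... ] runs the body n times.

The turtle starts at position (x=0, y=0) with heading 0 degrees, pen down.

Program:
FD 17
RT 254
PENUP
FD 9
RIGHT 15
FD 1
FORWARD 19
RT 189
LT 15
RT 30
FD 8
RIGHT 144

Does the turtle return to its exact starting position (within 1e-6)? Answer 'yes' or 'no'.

Answer: no

Derivation:
Executing turtle program step by step:
Start: pos=(0,0), heading=0, pen down
FD 17: (0,0) -> (17,0) [heading=0, draw]
RT 254: heading 0 -> 106
PU: pen up
FD 9: (17,0) -> (14.519,8.651) [heading=106, move]
RT 15: heading 106 -> 91
FD 1: (14.519,8.651) -> (14.502,9.651) [heading=91, move]
FD 19: (14.502,9.651) -> (14.17,28.648) [heading=91, move]
RT 189: heading 91 -> 262
LT 15: heading 262 -> 277
RT 30: heading 277 -> 247
FD 8: (14.17,28.648) -> (11.044,21.284) [heading=247, move]
RT 144: heading 247 -> 103
Final: pos=(11.044,21.284), heading=103, 1 segment(s) drawn

Start position: (0, 0)
Final position: (11.044, 21.284)
Distance = 23.979; >= 1e-6 -> NOT closed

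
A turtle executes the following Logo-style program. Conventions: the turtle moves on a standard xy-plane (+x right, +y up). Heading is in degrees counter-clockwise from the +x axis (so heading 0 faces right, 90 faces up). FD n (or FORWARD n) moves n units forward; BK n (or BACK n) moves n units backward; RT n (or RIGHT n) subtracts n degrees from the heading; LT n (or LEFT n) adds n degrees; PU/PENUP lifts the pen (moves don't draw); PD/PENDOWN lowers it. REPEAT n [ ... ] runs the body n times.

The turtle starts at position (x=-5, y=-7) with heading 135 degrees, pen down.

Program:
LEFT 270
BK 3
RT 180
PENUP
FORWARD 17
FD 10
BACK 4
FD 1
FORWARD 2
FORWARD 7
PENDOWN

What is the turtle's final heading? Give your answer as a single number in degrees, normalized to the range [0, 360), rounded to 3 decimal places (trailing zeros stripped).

Executing turtle program step by step:
Start: pos=(-5,-7), heading=135, pen down
LT 270: heading 135 -> 45
BK 3: (-5,-7) -> (-7.121,-9.121) [heading=45, draw]
RT 180: heading 45 -> 225
PU: pen up
FD 17: (-7.121,-9.121) -> (-19.142,-21.142) [heading=225, move]
FD 10: (-19.142,-21.142) -> (-26.213,-28.213) [heading=225, move]
BK 4: (-26.213,-28.213) -> (-23.385,-25.385) [heading=225, move]
FD 1: (-23.385,-25.385) -> (-24.092,-26.092) [heading=225, move]
FD 2: (-24.092,-26.092) -> (-25.506,-27.506) [heading=225, move]
FD 7: (-25.506,-27.506) -> (-30.456,-32.456) [heading=225, move]
PD: pen down
Final: pos=(-30.456,-32.456), heading=225, 1 segment(s) drawn

Answer: 225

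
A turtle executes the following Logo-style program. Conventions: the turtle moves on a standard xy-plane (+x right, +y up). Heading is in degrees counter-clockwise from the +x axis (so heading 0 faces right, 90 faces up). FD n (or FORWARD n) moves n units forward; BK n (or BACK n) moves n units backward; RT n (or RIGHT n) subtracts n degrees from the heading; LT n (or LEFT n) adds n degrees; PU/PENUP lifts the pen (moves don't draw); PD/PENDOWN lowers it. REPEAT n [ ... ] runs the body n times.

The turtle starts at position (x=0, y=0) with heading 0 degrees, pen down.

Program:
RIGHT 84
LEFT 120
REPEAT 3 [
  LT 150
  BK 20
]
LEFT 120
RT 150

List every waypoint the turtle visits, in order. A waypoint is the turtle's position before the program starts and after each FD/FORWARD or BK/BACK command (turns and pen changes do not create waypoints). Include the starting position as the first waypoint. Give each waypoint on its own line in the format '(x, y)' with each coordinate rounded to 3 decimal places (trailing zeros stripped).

Executing turtle program step by step:
Start: pos=(0,0), heading=0, pen down
RT 84: heading 0 -> 276
LT 120: heading 276 -> 36
REPEAT 3 [
  -- iteration 1/3 --
  LT 150: heading 36 -> 186
  BK 20: (0,0) -> (19.89,2.091) [heading=186, draw]
  -- iteration 2/3 --
  LT 150: heading 186 -> 336
  BK 20: (19.89,2.091) -> (1.62,10.225) [heading=336, draw]
  -- iteration 3/3 --
  LT 150: heading 336 -> 126
  BK 20: (1.62,10.225) -> (13.375,-5.955) [heading=126, draw]
]
LT 120: heading 126 -> 246
RT 150: heading 246 -> 96
Final: pos=(13.375,-5.955), heading=96, 3 segment(s) drawn
Waypoints (4 total):
(0, 0)
(19.89, 2.091)
(1.62, 10.225)
(13.375, -5.955)

Answer: (0, 0)
(19.89, 2.091)
(1.62, 10.225)
(13.375, -5.955)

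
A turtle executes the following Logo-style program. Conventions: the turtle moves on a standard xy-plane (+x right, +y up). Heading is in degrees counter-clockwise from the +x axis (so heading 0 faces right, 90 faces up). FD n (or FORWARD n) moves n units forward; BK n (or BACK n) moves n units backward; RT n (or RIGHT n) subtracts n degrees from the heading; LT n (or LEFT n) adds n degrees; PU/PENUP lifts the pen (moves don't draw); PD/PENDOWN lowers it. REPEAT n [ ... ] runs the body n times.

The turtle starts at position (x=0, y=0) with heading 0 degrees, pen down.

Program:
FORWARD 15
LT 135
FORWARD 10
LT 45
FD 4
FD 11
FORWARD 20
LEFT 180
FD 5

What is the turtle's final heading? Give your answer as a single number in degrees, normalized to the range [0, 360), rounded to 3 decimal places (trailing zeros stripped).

Answer: 0

Derivation:
Executing turtle program step by step:
Start: pos=(0,0), heading=0, pen down
FD 15: (0,0) -> (15,0) [heading=0, draw]
LT 135: heading 0 -> 135
FD 10: (15,0) -> (7.929,7.071) [heading=135, draw]
LT 45: heading 135 -> 180
FD 4: (7.929,7.071) -> (3.929,7.071) [heading=180, draw]
FD 11: (3.929,7.071) -> (-7.071,7.071) [heading=180, draw]
FD 20: (-7.071,7.071) -> (-27.071,7.071) [heading=180, draw]
LT 180: heading 180 -> 0
FD 5: (-27.071,7.071) -> (-22.071,7.071) [heading=0, draw]
Final: pos=(-22.071,7.071), heading=0, 6 segment(s) drawn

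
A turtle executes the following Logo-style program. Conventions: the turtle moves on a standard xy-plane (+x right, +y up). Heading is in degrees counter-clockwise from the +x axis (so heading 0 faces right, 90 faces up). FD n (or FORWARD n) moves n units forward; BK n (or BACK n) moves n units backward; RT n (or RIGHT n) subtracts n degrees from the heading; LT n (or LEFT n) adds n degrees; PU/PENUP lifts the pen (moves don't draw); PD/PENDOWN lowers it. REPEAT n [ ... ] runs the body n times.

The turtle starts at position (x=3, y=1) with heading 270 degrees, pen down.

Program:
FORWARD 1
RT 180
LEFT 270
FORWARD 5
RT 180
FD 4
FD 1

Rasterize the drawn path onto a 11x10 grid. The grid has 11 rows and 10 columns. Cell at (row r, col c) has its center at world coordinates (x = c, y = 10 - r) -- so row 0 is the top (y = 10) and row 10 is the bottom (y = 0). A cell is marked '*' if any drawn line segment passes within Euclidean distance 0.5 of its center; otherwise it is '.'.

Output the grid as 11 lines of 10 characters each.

Segment 0: (3,1) -> (3,0)
Segment 1: (3,0) -> (8,-0)
Segment 2: (8,-0) -> (4,-0)
Segment 3: (4,-0) -> (3,-0)

Answer: ..........
..........
..........
..........
..........
..........
..........
..........
..........
...*......
...******.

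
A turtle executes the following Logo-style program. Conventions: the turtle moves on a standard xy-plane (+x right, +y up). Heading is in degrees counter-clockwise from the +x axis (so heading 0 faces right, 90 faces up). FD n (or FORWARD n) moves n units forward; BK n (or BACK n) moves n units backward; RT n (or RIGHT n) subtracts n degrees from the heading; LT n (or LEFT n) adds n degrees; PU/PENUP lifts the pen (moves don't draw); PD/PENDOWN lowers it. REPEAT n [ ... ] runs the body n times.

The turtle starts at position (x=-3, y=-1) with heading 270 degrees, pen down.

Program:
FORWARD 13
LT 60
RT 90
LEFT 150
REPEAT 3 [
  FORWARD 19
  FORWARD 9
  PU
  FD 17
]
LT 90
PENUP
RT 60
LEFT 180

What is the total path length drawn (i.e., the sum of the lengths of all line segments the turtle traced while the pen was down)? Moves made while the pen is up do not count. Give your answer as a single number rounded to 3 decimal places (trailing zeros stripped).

Executing turtle program step by step:
Start: pos=(-3,-1), heading=270, pen down
FD 13: (-3,-1) -> (-3,-14) [heading=270, draw]
LT 60: heading 270 -> 330
RT 90: heading 330 -> 240
LT 150: heading 240 -> 30
REPEAT 3 [
  -- iteration 1/3 --
  FD 19: (-3,-14) -> (13.454,-4.5) [heading=30, draw]
  FD 9: (13.454,-4.5) -> (21.249,0) [heading=30, draw]
  PU: pen up
  FD 17: (21.249,0) -> (35.971,8.5) [heading=30, move]
  -- iteration 2/3 --
  FD 19: (35.971,8.5) -> (52.426,18) [heading=30, move]
  FD 9: (52.426,18) -> (60.22,22.5) [heading=30, move]
  PU: pen up
  FD 17: (60.22,22.5) -> (74.942,31) [heading=30, move]
  -- iteration 3/3 --
  FD 19: (74.942,31) -> (91.397,40.5) [heading=30, move]
  FD 9: (91.397,40.5) -> (99.191,45) [heading=30, move]
  PU: pen up
  FD 17: (99.191,45) -> (113.913,53.5) [heading=30, move]
]
LT 90: heading 30 -> 120
PU: pen up
RT 60: heading 120 -> 60
LT 180: heading 60 -> 240
Final: pos=(113.913,53.5), heading=240, 3 segment(s) drawn

Segment lengths:
  seg 1: (-3,-1) -> (-3,-14), length = 13
  seg 2: (-3,-14) -> (13.454,-4.5), length = 19
  seg 3: (13.454,-4.5) -> (21.249,0), length = 9
Total = 41

Answer: 41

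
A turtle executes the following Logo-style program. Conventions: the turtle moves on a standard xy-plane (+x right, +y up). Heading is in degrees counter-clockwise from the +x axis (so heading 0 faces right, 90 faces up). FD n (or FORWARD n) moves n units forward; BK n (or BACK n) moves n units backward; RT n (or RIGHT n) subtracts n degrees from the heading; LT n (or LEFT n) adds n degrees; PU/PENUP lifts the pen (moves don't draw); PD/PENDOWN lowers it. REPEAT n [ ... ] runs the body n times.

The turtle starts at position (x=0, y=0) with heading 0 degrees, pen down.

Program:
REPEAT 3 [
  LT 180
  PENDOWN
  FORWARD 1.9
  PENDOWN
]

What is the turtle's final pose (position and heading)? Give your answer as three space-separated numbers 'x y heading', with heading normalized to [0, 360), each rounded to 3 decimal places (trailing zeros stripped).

Executing turtle program step by step:
Start: pos=(0,0), heading=0, pen down
REPEAT 3 [
  -- iteration 1/3 --
  LT 180: heading 0 -> 180
  PD: pen down
  FD 1.9: (0,0) -> (-1.9,0) [heading=180, draw]
  PD: pen down
  -- iteration 2/3 --
  LT 180: heading 180 -> 0
  PD: pen down
  FD 1.9: (-1.9,0) -> (0,0) [heading=0, draw]
  PD: pen down
  -- iteration 3/3 --
  LT 180: heading 0 -> 180
  PD: pen down
  FD 1.9: (0,0) -> (-1.9,0) [heading=180, draw]
  PD: pen down
]
Final: pos=(-1.9,0), heading=180, 3 segment(s) drawn

Answer: -1.9 0 180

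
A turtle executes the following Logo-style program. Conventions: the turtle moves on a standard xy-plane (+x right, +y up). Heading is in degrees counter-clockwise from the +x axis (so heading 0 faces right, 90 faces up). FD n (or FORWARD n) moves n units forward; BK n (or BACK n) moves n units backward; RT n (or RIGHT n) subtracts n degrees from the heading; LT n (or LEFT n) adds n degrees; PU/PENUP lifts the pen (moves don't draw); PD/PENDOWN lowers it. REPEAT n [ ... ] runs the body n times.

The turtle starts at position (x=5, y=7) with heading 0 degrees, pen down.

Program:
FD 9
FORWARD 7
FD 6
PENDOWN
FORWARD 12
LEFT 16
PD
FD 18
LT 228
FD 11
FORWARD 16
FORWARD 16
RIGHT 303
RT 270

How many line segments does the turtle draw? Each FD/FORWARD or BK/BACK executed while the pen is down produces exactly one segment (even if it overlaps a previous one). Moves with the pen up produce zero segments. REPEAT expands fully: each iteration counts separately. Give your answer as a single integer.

Executing turtle program step by step:
Start: pos=(5,7), heading=0, pen down
FD 9: (5,7) -> (14,7) [heading=0, draw]
FD 7: (14,7) -> (21,7) [heading=0, draw]
FD 6: (21,7) -> (27,7) [heading=0, draw]
PD: pen down
FD 12: (27,7) -> (39,7) [heading=0, draw]
LT 16: heading 0 -> 16
PD: pen down
FD 18: (39,7) -> (56.303,11.961) [heading=16, draw]
LT 228: heading 16 -> 244
FD 11: (56.303,11.961) -> (51.481,2.075) [heading=244, draw]
FD 16: (51.481,2.075) -> (44.467,-12.306) [heading=244, draw]
FD 16: (44.467,-12.306) -> (37.453,-26.687) [heading=244, draw]
RT 303: heading 244 -> 301
RT 270: heading 301 -> 31
Final: pos=(37.453,-26.687), heading=31, 8 segment(s) drawn
Segments drawn: 8

Answer: 8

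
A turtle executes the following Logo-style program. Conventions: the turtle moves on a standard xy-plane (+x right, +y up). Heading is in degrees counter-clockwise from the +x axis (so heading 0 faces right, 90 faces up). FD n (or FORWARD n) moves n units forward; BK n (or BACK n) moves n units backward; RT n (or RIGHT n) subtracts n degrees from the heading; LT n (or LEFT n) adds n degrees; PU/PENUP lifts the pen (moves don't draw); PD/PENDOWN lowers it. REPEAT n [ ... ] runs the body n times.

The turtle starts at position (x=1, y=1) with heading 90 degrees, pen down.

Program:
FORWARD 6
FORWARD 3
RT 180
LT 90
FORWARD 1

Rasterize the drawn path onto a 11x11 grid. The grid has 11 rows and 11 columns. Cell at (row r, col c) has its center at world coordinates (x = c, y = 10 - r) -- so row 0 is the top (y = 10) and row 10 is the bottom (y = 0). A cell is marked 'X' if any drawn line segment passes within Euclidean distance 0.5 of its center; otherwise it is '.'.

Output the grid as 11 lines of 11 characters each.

Segment 0: (1,1) -> (1,7)
Segment 1: (1,7) -> (1,10)
Segment 2: (1,10) -> (2,10)

Answer: .XX........
.X.........
.X.........
.X.........
.X.........
.X.........
.X.........
.X.........
.X.........
.X.........
...........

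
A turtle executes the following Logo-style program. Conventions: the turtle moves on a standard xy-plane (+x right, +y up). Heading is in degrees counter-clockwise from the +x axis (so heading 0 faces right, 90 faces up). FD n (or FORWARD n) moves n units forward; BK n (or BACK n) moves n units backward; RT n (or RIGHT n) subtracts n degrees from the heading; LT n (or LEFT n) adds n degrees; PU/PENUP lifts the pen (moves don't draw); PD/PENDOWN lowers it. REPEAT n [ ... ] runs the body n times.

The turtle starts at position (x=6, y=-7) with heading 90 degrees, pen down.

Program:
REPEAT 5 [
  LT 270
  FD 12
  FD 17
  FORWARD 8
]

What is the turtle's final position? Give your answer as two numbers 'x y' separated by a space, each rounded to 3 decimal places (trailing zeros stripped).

Answer: 43 -7

Derivation:
Executing turtle program step by step:
Start: pos=(6,-7), heading=90, pen down
REPEAT 5 [
  -- iteration 1/5 --
  LT 270: heading 90 -> 0
  FD 12: (6,-7) -> (18,-7) [heading=0, draw]
  FD 17: (18,-7) -> (35,-7) [heading=0, draw]
  FD 8: (35,-7) -> (43,-7) [heading=0, draw]
  -- iteration 2/5 --
  LT 270: heading 0 -> 270
  FD 12: (43,-7) -> (43,-19) [heading=270, draw]
  FD 17: (43,-19) -> (43,-36) [heading=270, draw]
  FD 8: (43,-36) -> (43,-44) [heading=270, draw]
  -- iteration 3/5 --
  LT 270: heading 270 -> 180
  FD 12: (43,-44) -> (31,-44) [heading=180, draw]
  FD 17: (31,-44) -> (14,-44) [heading=180, draw]
  FD 8: (14,-44) -> (6,-44) [heading=180, draw]
  -- iteration 4/5 --
  LT 270: heading 180 -> 90
  FD 12: (6,-44) -> (6,-32) [heading=90, draw]
  FD 17: (6,-32) -> (6,-15) [heading=90, draw]
  FD 8: (6,-15) -> (6,-7) [heading=90, draw]
  -- iteration 5/5 --
  LT 270: heading 90 -> 0
  FD 12: (6,-7) -> (18,-7) [heading=0, draw]
  FD 17: (18,-7) -> (35,-7) [heading=0, draw]
  FD 8: (35,-7) -> (43,-7) [heading=0, draw]
]
Final: pos=(43,-7), heading=0, 15 segment(s) drawn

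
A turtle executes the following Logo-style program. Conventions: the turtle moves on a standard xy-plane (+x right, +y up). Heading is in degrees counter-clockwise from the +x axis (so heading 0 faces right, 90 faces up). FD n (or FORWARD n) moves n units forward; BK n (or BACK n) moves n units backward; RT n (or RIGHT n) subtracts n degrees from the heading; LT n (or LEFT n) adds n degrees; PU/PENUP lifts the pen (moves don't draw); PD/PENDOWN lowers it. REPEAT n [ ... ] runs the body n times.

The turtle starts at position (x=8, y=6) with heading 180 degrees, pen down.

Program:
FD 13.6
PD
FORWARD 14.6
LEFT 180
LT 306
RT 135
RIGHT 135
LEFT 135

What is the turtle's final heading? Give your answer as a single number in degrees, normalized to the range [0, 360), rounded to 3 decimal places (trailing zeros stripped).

Executing turtle program step by step:
Start: pos=(8,6), heading=180, pen down
FD 13.6: (8,6) -> (-5.6,6) [heading=180, draw]
PD: pen down
FD 14.6: (-5.6,6) -> (-20.2,6) [heading=180, draw]
LT 180: heading 180 -> 0
LT 306: heading 0 -> 306
RT 135: heading 306 -> 171
RT 135: heading 171 -> 36
LT 135: heading 36 -> 171
Final: pos=(-20.2,6), heading=171, 2 segment(s) drawn

Answer: 171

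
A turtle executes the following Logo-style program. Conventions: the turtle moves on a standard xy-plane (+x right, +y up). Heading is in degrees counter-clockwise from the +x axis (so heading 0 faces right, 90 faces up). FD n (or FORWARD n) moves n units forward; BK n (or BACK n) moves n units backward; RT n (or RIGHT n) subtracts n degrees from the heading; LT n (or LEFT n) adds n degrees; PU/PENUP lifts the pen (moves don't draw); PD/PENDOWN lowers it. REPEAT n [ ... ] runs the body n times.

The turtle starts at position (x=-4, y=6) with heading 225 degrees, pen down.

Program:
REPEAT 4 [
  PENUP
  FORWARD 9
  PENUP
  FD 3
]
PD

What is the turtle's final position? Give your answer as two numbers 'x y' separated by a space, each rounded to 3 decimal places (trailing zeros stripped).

Answer: -37.941 -27.941

Derivation:
Executing turtle program step by step:
Start: pos=(-4,6), heading=225, pen down
REPEAT 4 [
  -- iteration 1/4 --
  PU: pen up
  FD 9: (-4,6) -> (-10.364,-0.364) [heading=225, move]
  PU: pen up
  FD 3: (-10.364,-0.364) -> (-12.485,-2.485) [heading=225, move]
  -- iteration 2/4 --
  PU: pen up
  FD 9: (-12.485,-2.485) -> (-18.849,-8.849) [heading=225, move]
  PU: pen up
  FD 3: (-18.849,-8.849) -> (-20.971,-10.971) [heading=225, move]
  -- iteration 3/4 --
  PU: pen up
  FD 9: (-20.971,-10.971) -> (-27.335,-17.335) [heading=225, move]
  PU: pen up
  FD 3: (-27.335,-17.335) -> (-29.456,-19.456) [heading=225, move]
  -- iteration 4/4 --
  PU: pen up
  FD 9: (-29.456,-19.456) -> (-35.82,-25.82) [heading=225, move]
  PU: pen up
  FD 3: (-35.82,-25.82) -> (-37.941,-27.941) [heading=225, move]
]
PD: pen down
Final: pos=(-37.941,-27.941), heading=225, 0 segment(s) drawn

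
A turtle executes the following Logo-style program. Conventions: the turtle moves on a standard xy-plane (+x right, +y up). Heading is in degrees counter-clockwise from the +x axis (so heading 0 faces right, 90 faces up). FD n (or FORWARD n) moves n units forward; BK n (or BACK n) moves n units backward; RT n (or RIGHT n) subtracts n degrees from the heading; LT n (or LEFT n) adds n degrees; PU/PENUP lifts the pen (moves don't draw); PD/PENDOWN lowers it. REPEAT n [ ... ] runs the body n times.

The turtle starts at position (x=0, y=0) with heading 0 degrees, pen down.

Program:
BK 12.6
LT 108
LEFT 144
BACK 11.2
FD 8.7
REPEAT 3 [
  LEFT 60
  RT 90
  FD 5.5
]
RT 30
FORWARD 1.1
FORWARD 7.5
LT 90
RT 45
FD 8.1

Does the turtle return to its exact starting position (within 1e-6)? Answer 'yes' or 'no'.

Executing turtle program step by step:
Start: pos=(0,0), heading=0, pen down
BK 12.6: (0,0) -> (-12.6,0) [heading=0, draw]
LT 108: heading 0 -> 108
LT 144: heading 108 -> 252
BK 11.2: (-12.6,0) -> (-9.139,10.652) [heading=252, draw]
FD 8.7: (-9.139,10.652) -> (-11.827,2.378) [heading=252, draw]
REPEAT 3 [
  -- iteration 1/3 --
  LT 60: heading 252 -> 312
  RT 90: heading 312 -> 222
  FD 5.5: (-11.827,2.378) -> (-15.915,-1.303) [heading=222, draw]
  -- iteration 2/3 --
  LT 60: heading 222 -> 282
  RT 90: heading 282 -> 192
  FD 5.5: (-15.915,-1.303) -> (-21.295,-2.446) [heading=192, draw]
  -- iteration 3/3 --
  LT 60: heading 192 -> 252
  RT 90: heading 252 -> 162
  FD 5.5: (-21.295,-2.446) -> (-26.525,-0.746) [heading=162, draw]
]
RT 30: heading 162 -> 132
FD 1.1: (-26.525,-0.746) -> (-27.261,0.071) [heading=132, draw]
FD 7.5: (-27.261,0.071) -> (-32.28,5.645) [heading=132, draw]
LT 90: heading 132 -> 222
RT 45: heading 222 -> 177
FD 8.1: (-32.28,5.645) -> (-40.369,6.068) [heading=177, draw]
Final: pos=(-40.369,6.068), heading=177, 9 segment(s) drawn

Start position: (0, 0)
Final position: (-40.369, 6.068)
Distance = 40.822; >= 1e-6 -> NOT closed

Answer: no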